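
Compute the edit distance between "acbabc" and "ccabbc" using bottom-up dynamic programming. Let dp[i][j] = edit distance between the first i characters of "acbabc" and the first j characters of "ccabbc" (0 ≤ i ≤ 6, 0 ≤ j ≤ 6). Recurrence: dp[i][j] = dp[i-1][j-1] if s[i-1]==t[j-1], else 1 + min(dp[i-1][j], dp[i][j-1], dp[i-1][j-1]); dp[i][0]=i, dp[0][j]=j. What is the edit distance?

3

   ''  c  c  a  b  b  c
''  0  1  2  3  4  5  6
 a  1  1  2  2  3  4  5
 c  2  1  1  2  3  4  4
 b  3  2  2  2  2  3  4
 a  4  3  3  2  3  3  4
 b  5  4  4  3  2  3  4
 c  6  5  4  4  3  3  3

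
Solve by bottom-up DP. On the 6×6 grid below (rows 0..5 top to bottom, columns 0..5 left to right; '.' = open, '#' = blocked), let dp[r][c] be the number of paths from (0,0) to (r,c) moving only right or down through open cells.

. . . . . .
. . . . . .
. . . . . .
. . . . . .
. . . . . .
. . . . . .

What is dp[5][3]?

56

r\c   0   1   2   3   4   5
  0   1   1   1   1   1   1
  1   1   2   3   4   5   6
  2   1   3   6  10  15  21
  3   1   4  10  20  35  56
  4   1   5  15  35  70 126
  5   1   6  21  56 126 252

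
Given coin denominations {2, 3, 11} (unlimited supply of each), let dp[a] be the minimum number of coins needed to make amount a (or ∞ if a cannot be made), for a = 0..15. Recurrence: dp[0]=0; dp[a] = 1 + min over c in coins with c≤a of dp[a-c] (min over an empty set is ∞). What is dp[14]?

2

 a  0  1  2  3  4  5  6  7  8  9 10 11 12 13 14 15
dp  0  -  1  1  2  2  2  3  3  3  4  1  4  2  2  3
(- denotes ∞ / unreachable)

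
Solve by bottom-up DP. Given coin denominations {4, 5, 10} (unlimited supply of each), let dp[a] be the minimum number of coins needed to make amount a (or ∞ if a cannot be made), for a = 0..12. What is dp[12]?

3

 a  0  1  2  3  4  5  6  7  8  9 10 11 12
dp  0  -  -  -  1  1  -  -  2  2  1  -  3
(- denotes ∞ / unreachable)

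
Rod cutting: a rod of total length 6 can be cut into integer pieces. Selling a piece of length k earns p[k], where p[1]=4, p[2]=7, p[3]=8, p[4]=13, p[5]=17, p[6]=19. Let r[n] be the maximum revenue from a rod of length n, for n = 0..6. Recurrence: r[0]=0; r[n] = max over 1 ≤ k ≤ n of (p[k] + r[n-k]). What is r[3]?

   n    0    1    2    3    4    5    6
r[n]    0    4    8   12   16   20   24

12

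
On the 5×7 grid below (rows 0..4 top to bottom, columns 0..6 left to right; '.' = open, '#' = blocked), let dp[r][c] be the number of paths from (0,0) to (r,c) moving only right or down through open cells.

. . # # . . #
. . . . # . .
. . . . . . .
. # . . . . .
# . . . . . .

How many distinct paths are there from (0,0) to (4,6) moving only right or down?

r\c   0   1   2   3   4   5   6
  0   1   1   0   0   0   0   0
  1   1   2   2   2   0   0   0
  2   1   3   5   7   7   7   7
  3   1   0   5  12  19  26  33
  4   0   0   5  17  36  62  95

95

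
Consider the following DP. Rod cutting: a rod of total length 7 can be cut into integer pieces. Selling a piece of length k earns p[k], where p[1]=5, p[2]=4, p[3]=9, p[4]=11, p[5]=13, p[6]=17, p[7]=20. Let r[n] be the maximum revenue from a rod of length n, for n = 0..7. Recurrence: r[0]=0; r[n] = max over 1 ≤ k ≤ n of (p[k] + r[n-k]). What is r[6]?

   n    0    1    2    3    4    5    6    7
r[n]    0    5   10   15   20   25   30   35

30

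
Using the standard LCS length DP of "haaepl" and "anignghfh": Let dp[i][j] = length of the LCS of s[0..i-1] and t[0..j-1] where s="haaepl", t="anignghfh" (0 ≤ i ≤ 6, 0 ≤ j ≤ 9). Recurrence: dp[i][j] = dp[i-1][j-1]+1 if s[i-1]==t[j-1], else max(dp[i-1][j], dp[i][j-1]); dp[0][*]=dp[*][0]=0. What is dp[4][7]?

1

   ''  a  n  i  g  n  g  h  f  h
''  0  0  0  0  0  0  0  0  0  0
 h  0  0  0  0  0  0  0  1  1  1
 a  0  1  1  1  1  1  1  1  1  1
 a  0  1  1  1  1  1  1  1  1  1
 e  0  1  1  1  1  1  1  1  1  1
 p  0  1  1  1  1  1  1  1  1  1
 l  0  1  1  1  1  1  1  1  1  1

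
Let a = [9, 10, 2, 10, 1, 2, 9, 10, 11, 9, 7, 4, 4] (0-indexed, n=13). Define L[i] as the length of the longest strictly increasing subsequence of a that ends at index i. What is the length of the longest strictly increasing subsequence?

5

   i    0    1    2    3    4    5    6    7    8    9   10   11   12
a[i]    9   10    2   10    1    2    9   10   11    9    7    4    4
L[i]    1    2    1    2    1    2    3    4    5    3    3    3    3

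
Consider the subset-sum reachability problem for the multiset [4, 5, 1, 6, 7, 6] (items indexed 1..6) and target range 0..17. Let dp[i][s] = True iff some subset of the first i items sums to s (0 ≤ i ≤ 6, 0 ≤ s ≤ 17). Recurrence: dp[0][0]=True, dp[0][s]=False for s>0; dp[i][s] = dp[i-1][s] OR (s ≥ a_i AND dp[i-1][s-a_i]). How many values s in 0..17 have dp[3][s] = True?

i\s   0   1   2   3   4   5   6   7   8   9  10  11  12  13  14  15  16  17
  0   T   F   F   F   F   F   F   F   F   F   F   F   F   F   F   F   F   F
  1   T   F   F   F   T   F   F   F   F   F   F   F   F   F   F   F   F   F
  2   T   F   F   F   T   T   F   F   F   T   F   F   F   F   F   F   F   F
  3   T   T   F   F   T   T   T   F   F   T   T   F   F   F   F   F   F   F
  4   T   T   F   F   T   T   T   T   F   T   T   T   T   F   F   T   T   F
  5   T   T   F   F   T   T   T   T   T   T   T   T   T   T   T   T   T   T
  6   T   T   F   F   T   T   T   T   T   T   T   T   T   T   T   T   T   T

7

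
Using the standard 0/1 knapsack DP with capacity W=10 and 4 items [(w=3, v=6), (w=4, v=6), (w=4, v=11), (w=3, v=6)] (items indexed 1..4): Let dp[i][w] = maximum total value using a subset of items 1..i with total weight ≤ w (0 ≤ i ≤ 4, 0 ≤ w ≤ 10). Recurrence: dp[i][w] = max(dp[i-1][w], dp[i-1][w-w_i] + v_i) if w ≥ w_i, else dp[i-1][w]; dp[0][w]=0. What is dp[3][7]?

i\w   0   1   2   3   4   5   6   7   8   9  10
  0   0   0   0   0   0   0   0   0   0   0   0
  1   0   0   0   6   6   6   6   6   6   6   6
  2   0   0   0   6   6   6   6  12  12  12  12
  3   0   0   0   6  11  11  11  17  17  17  17
  4   0   0   0   6  11  11  12  17  17  17  23

17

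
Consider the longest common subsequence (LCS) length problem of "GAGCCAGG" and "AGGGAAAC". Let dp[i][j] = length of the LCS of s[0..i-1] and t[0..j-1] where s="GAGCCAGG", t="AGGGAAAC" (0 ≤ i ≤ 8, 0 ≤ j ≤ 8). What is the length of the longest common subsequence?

4

   ''  A  G  G  G  A  A  A  C
''  0  0  0  0  0  0  0  0  0
 G  0  0  1  1  1  1  1  1  1
 A  0  1  1  1  1  2  2  2  2
 G  0  1  2  2  2  2  2  2  2
 C  0  1  2  2  2  2  2  2  3
 C  0  1  2  2  2  2  2  2  3
 A  0  1  2  2  2  3  3  3  3
 G  0  1  2  3  3  3  3  3  3
 G  0  1  2  3  4  4  4  4  4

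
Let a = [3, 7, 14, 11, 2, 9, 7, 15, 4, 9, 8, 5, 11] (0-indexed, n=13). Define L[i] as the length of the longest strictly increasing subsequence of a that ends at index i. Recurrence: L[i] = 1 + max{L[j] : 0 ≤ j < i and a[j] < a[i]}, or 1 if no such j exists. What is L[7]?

4

   i    0    1    2    3    4    5    6    7    8    9   10   11   12
a[i]    3    7   14   11    2    9    7   15    4    9    8    5   11
L[i]    1    2    3    3    1    3    2    4    2    3    3    3    4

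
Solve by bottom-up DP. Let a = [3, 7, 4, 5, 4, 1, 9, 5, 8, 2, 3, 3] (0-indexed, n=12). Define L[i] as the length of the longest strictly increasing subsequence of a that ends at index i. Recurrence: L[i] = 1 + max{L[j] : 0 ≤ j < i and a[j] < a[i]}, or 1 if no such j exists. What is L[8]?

   i    0    1    2    3    4    5    6    7    8    9   10   11
a[i]    3    7    4    5    4    1    9    5    8    2    3    3
L[i]    1    2    2    3    2    1    4    3    4    2    3    3

4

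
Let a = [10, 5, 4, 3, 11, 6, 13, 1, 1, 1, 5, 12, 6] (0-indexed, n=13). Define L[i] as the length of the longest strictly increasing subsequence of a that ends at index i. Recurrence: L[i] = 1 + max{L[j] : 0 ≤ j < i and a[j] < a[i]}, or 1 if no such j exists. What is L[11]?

   i    0    1    2    3    4    5    6    7    8    9   10   11   12
a[i]   10    5    4    3   11    6   13    1    1    1    5   12    6
L[i]    1    1    1    1    2    2    3    1    1    1    2    3    3

3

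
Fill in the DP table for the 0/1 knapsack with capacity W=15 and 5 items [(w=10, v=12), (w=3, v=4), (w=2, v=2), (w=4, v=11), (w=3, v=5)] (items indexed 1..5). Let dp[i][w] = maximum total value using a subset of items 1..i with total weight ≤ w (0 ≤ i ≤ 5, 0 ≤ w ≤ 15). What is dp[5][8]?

i\w   0   1   2   3   4   5   6   7   8   9  10  11  12  13  14  15
  0   0   0   0   0   0   0   0   0   0   0   0   0   0   0   0   0
  1   0   0   0   0   0   0   0   0   0   0  12  12  12  12  12  12
  2   0   0   0   4   4   4   4   4   4   4  12  12  12  16  16  16
  3   0   0   2   4   4   6   6   6   6   6  12  12  14  16  16  18
  4   0   0   2   4  11  11  13  15  15  17  17  17  17  17  23  23
  5   0   0   2   5  11  11  13  16  16  18  20  20  22  22  23  23

16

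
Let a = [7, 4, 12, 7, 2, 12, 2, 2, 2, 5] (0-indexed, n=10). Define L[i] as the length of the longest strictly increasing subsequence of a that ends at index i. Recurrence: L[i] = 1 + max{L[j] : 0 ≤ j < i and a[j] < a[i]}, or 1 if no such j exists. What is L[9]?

2

   i    0    1    2    3    4    5    6    7    8    9
a[i]    7    4   12    7    2   12    2    2    2    5
L[i]    1    1    2    2    1    3    1    1    1    2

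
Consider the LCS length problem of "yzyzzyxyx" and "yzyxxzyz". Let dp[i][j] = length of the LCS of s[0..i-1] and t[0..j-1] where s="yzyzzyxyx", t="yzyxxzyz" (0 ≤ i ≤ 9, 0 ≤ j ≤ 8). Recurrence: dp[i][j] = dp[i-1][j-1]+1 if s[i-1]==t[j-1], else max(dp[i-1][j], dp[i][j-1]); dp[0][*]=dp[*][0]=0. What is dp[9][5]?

   ''  y  z  y  x  x  z  y  z
''  0  0  0  0  0  0  0  0  0
 y  0  1  1  1  1  1  1  1  1
 z  0  1  2  2  2  2  2  2  2
 y  0  1  2  3  3  3  3  3  3
 z  0  1  2  3  3  3  4  4  4
 z  0  1  2  3  3  3  4  4  5
 y  0  1  2  3  3  3  4  5  5
 x  0  1  2  3  4  4  4  5  5
 y  0  1  2  3  4  4  4  5  5
 x  0  1  2  3  4  5  5  5  5

5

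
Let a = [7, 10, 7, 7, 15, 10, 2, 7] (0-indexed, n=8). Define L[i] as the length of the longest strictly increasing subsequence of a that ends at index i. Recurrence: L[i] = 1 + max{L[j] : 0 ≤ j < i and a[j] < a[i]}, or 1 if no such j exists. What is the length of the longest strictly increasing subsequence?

   i    0    1    2    3    4    5    6    7
a[i]    7   10    7    7   15   10    2    7
L[i]    1    2    1    1    3    2    1    2

3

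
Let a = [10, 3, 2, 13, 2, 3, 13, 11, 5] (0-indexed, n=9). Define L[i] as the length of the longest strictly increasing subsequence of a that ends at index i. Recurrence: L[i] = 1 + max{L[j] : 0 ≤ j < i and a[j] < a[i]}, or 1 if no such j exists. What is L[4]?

1

   i    0    1    2    3    4    5    6    7    8
a[i]   10    3    2   13    2    3   13   11    5
L[i]    1    1    1    2    1    2    3    3    3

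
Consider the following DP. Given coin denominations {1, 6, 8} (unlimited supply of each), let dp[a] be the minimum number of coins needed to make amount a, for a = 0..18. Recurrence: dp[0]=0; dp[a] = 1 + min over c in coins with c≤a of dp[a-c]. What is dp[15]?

 a  0  1  2  3  4  5  6  7  8  9 10 11 12 13 14 15 16 17 18
dp  0  1  2  3  4  5  1  2  1  2  3  4  2  3  2  3  2  3  3

3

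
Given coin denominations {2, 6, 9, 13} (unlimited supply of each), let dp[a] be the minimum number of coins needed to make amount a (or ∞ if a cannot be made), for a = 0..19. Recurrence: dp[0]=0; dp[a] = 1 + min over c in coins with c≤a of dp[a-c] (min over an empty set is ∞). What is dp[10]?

3

 a  0  1  2  3  4  5  6  7  8  9 10 11 12 13 14 15 16 17 18 19
dp  0  -  1  -  2  -  1  -  2  1  3  2  2  1  3  2  4  3  2  2
(- denotes ∞ / unreachable)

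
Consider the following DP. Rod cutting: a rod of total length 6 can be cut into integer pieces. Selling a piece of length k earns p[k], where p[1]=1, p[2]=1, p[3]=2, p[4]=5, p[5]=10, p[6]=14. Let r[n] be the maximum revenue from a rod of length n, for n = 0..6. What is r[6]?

14

   n    0    1    2    3    4    5    6
r[n]    0    1    2    3    5   10   14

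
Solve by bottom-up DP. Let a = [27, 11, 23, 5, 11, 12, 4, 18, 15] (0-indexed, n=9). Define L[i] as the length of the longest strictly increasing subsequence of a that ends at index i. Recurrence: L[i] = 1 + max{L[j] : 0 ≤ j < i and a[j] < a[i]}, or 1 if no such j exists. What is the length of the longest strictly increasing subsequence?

4

   i    0    1    2    3    4    5    6    7    8
a[i]   27   11   23    5   11   12    4   18   15
L[i]    1    1    2    1    2    3    1    4    4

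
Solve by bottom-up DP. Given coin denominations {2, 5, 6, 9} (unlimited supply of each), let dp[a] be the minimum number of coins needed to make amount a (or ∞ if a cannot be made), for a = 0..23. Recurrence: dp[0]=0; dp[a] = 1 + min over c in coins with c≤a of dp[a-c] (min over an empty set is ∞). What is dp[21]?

3

 a  0  1  2  3  4  5  6  7  8  9 10 11 12 13 14 15 16 17 18 19 20 21 22 23
dp  0  -  1  -  2  1  1  2  2  1  2  2  2  3  2  2  3  3  2  3  3  3  4  3
(- denotes ∞ / unreachable)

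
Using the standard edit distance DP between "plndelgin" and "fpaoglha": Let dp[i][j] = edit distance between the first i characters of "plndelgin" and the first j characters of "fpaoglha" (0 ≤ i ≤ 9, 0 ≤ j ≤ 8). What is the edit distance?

   ''  f  p  a  o  g  l  h  a
''  0  1  2  3  4  5  6  7  8
 p  1  1  1  2  3  4  5  6  7
 l  2  2  2  2  3  4  4  5  6
 n  3  3  3  3  3  4  5  5  6
 d  4  4  4  4  4  4  5  6  6
 e  5  5  5  5  5  5  5  6  7
 l  6  6  6  6  6  6  5  6  7
 g  7  7  7  7  7  6  6  6  7
 i  8  8  8  8  8  7  7  7  7
 n  9  9  9  9  9  8  8  8  8

8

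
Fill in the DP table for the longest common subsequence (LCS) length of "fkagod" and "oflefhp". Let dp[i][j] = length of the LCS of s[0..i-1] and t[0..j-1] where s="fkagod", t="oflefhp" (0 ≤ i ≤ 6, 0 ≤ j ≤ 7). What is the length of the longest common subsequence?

   ''  o  f  l  e  f  h  p
''  0  0  0  0  0  0  0  0
 f  0  0  1  1  1  1  1  1
 k  0  0  1  1  1  1  1  1
 a  0  0  1  1  1  1  1  1
 g  0  0  1  1  1  1  1  1
 o  0  1  1  1  1  1  1  1
 d  0  1  1  1  1  1  1  1

1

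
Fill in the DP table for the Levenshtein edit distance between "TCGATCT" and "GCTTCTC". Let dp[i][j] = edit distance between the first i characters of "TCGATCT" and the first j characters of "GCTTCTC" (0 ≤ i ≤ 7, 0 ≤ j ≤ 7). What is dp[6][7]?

4

   ''  G  C  T  T  C  T  C
''  0  1  2  3  4  5  6  7
 T  1  1  2  2  3  4  5  6
 C  2  2  1  2  3  3  4  5
 G  3  2  2  2  3  4  4  5
 A  4  3  3  3  3  4  5  5
 T  5  4  4  3  3  4  4  5
 C  6  5  4  4  4  3  4  4
 T  7  6  5  4  4  4  3  4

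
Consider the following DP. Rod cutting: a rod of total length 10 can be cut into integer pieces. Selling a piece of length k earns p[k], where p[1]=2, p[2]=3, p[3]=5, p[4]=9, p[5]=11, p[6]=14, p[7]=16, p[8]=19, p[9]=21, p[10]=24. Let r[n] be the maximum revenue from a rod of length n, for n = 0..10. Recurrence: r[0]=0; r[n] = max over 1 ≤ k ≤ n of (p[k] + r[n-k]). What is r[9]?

21

   n    0    1    2    3    4    5    6    7    8    9   10
r[n]    0    2    4    6    9   11   14   16   19   21   24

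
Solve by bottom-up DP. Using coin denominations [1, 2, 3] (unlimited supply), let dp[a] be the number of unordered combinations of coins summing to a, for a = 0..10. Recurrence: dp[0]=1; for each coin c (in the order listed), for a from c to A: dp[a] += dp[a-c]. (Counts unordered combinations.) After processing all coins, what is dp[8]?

after  coin     0     1     2     3     4     5     6     7     8     9    10
          1     1     1     1     1     1     1     1     1     1     1     1
          2     1     1     2     2     3     3     4     4     5     5     6
          3     1     1     2     3     4     5     7     8    10    12    14

10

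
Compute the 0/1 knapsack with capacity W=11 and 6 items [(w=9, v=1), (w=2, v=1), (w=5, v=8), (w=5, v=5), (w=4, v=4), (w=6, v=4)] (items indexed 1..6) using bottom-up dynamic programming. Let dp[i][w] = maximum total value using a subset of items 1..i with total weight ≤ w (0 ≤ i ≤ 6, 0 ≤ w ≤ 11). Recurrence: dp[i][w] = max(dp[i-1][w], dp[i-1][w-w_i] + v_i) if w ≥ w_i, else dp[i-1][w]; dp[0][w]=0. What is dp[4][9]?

9

i\w   0   1   2   3   4   5   6   7   8   9  10  11
  0   0   0   0   0   0   0   0   0   0   0   0   0
  1   0   0   0   0   0   0   0   0   0   1   1   1
  2   0   0   1   1   1   1   1   1   1   1   1   2
  3   0   0   1   1   1   8   8   9   9   9   9   9
  4   0   0   1   1   1   8   8   9   9   9  13  13
  5   0   0   1   1   4   8   8   9   9  12  13  13
  6   0   0   1   1   4   8   8   9   9  12  13  13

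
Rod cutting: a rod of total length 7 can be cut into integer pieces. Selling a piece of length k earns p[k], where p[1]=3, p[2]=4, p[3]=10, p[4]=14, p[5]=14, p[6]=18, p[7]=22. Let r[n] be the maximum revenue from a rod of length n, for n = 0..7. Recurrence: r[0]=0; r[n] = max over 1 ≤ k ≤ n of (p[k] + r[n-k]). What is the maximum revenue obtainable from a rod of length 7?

24

   n    0    1    2    3    4    5    6    7
r[n]    0    3    6   10   14   17   20   24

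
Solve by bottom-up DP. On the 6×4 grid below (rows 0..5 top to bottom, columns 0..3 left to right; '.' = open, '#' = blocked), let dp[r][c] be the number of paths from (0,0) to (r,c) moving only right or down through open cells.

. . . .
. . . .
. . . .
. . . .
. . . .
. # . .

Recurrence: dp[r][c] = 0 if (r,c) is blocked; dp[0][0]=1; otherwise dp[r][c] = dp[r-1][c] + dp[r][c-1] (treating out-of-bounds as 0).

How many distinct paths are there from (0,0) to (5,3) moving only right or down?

r\c   0   1   2   3
  0   1   1   1   1
  1   1   2   3   4
  2   1   3   6  10
  3   1   4  10  20
  4   1   5  15  35
  5   1   0  15  50

50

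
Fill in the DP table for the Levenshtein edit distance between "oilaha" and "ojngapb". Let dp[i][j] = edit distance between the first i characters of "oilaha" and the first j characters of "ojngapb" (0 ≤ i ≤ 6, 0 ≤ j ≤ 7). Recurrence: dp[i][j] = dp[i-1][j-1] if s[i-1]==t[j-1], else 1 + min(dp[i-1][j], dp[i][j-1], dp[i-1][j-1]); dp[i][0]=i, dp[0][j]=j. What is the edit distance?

   ''  o  j  n  g  a  p  b
''  0  1  2  3  4  5  6  7
 o  1  0  1  2  3  4  5  6
 i  2  1  1  2  3  4  5  6
 l  3  2  2  2  3  4  5  6
 a  4  3  3  3  3  3  4  5
 h  5  4  4  4  4  4  4  5
 a  6  5  5  5  5  4  5  5

5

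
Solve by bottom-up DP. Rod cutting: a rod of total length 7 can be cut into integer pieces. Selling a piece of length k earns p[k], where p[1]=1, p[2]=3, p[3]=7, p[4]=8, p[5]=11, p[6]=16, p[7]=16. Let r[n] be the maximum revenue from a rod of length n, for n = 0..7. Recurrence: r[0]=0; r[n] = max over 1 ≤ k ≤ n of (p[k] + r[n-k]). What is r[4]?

8

   n    0    1    2    3    4    5    6    7
r[n]    0    1    3    7    8   11   16   17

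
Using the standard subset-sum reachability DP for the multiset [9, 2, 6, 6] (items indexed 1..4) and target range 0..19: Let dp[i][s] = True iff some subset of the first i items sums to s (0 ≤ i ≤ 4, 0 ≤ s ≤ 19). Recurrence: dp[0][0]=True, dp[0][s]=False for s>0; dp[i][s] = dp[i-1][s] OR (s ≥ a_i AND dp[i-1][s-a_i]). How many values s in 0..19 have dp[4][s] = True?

i\s   0   1   2   3   4   5   6   7   8   9  10  11  12  13  14  15  16  17  18  19
  0   T   F   F   F   F   F   F   F   F   F   F   F   F   F   F   F   F   F   F   F
  1   T   F   F   F   F   F   F   F   F   T   F   F   F   F   F   F   F   F   F   F
  2   T   F   T   F   F   F   F   F   F   T   F   T   F   F   F   F   F   F   F   F
  3   T   F   T   F   F   F   T   F   T   T   F   T   F   F   F   T   F   T   F   F
  4   T   F   T   F   F   F   T   F   T   T   F   T   T   F   T   T   F   T   F   F

10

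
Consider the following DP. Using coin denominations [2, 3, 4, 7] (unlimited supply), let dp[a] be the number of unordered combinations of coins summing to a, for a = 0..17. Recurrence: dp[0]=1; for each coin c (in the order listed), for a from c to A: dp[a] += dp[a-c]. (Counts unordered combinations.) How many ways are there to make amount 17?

14

after  coin     0     1     2     3     4     5     6     7     8     9    10    11    12    13    14    15    16    17
          2     1     0     1     0     1     0     1     0     1     0     1     0     1     0     1     0     1     0
          3     1     0     1     1     1     1     2     1     2     2     2     2     3     2     3     3     3     3
          4     1     0     1     1     2     1     3     2     4     3     5     4     7     5     8     7    10     8
          7     1     0     1     1     2     1     3     3     4     4     6     6     8     8    11    11    14    14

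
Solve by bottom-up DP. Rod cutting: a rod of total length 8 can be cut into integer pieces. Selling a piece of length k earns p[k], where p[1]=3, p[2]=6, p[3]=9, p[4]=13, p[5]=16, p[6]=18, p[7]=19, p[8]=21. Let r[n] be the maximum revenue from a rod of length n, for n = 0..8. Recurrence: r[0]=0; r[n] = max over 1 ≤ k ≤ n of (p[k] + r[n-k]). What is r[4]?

   n    0    1    2    3    4    5    6    7    8
r[n]    0    3    6    9   13   16   19   22   26

13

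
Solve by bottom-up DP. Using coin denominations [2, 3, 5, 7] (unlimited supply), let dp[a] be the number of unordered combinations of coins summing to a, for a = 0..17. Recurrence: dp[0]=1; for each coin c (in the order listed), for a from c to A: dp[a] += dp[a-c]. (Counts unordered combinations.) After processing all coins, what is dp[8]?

3

after  coin     0     1     2     3     4     5     6     7     8     9    10    11    12    13    14    15    16    17
          2     1     0     1     0     1     0     1     0     1     0     1     0     1     0     1     0     1     0
          3     1     0     1     1     1     1     2     1     2     2     2     2     3     2     3     3     3     3
          5     1     0     1     1     1     2     2     2     3     3     4     4     5     5     6     7     7     8
          7     1     0     1     1     1     2     2     3     3     4     5     5     7     7     9    10    11    13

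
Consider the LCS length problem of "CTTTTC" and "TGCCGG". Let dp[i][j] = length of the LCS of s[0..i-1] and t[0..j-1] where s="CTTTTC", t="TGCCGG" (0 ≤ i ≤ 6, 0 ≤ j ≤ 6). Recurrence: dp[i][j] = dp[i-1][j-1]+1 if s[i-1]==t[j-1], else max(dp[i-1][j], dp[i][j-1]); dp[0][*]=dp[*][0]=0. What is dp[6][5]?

2

   ''  T  G  C  C  G  G
''  0  0  0  0  0  0  0
 C  0  0  0  1  1  1  1
 T  0  1  1  1  1  1  1
 T  0  1  1  1  1  1  1
 T  0  1  1  1  1  1  1
 T  0  1  1  1  1  1  1
 C  0  1  1  2  2  2  2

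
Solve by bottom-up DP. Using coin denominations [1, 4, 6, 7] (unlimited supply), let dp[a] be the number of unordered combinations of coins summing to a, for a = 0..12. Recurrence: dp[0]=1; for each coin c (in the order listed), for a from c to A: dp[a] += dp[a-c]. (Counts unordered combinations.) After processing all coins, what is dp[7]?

4

after  coin     0     1     2     3     4     5     6     7     8     9    10    11    12
          1     1     1     1     1     1     1     1     1     1     1     1     1     1
          4     1     1     1     1     2     2     2     2     3     3     3     3     4
          6     1     1     1     1     2     2     3     3     4     4     5     5     7
          7     1     1     1     1     2     2     3     4     5     5     6     7     9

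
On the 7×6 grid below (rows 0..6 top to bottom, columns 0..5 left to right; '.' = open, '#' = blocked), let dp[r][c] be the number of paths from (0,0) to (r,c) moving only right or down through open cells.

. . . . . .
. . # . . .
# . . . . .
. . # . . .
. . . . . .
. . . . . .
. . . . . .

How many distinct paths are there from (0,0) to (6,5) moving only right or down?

88

r\c   0   1   2   3   4   5
  0   1   1   1   1   1   1
  1   1   2   0   1   2   3
  2   0   2   2   3   5   8
  3   0   2   0   3   8  16
  4   0   2   2   5  13  29
  5   0   2   4   9  22  51
  6   0   2   6  15  37  88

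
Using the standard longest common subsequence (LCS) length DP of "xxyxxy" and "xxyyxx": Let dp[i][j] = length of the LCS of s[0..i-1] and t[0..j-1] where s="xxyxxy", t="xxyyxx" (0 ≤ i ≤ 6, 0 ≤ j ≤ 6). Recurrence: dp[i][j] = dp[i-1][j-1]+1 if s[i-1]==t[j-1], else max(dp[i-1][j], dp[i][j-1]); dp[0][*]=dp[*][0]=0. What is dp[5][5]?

   ''  x  x  y  y  x  x
''  0  0  0  0  0  0  0
 x  0  1  1  1  1  1  1
 x  0  1  2  2  2  2  2
 y  0  1  2  3  3  3  3
 x  0  1  2  3  3  4  4
 x  0  1  2  3  3  4  5
 y  0  1  2  3  4  4  5

4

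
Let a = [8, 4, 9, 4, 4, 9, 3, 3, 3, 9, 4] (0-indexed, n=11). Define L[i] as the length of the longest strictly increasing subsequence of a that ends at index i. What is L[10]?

2

   i    0    1    2    3    4    5    6    7    8    9   10
a[i]    8    4    9    4    4    9    3    3    3    9    4
L[i]    1    1    2    1    1    2    1    1    1    2    2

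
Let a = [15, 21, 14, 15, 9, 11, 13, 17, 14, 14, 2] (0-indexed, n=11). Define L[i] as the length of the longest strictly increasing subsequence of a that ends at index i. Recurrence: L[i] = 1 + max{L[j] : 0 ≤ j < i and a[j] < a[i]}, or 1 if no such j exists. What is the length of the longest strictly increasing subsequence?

4

   i    0    1    2    3    4    5    6    7    8    9   10
a[i]   15   21   14   15    9   11   13   17   14   14    2
L[i]    1    2    1    2    1    2    3    4    4    4    1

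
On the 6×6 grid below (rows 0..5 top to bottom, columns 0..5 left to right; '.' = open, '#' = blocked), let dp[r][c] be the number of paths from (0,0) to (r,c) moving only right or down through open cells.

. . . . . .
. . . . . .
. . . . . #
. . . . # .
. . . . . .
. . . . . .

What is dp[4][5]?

35

r\c   0   1   2   3   4   5
  0   1   1   1   1   1   1
  1   1   2   3   4   5   6
  2   1   3   6  10  15   0
  3   1   4  10  20   0   0
  4   1   5  15  35  35  35
  5   1   6  21  56  91 126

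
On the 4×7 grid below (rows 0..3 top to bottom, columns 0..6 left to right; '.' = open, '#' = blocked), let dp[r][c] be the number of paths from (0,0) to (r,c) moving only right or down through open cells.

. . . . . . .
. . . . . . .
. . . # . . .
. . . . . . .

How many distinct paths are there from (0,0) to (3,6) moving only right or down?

r\c   0   1   2   3   4   5   6
  0   1   1   1   1   1   1   1
  1   1   2   3   4   5   6   7
  2   1   3   6   0   5  11  18
  3   1   4  10  10  15  26  44

44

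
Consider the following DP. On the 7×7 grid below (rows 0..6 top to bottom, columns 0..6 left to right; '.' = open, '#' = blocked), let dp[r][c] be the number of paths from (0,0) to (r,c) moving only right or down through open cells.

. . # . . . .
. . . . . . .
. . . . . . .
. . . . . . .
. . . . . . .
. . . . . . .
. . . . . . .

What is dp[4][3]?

r\c   0   1   2   3   4   5   6
  0   1   1   0   0   0   0   0
  1   1   2   2   2   2   2   2
  2   1   3   5   7   9  11  13
  3   1   4   9  16  25  36  49
  4   1   5  14  30  55  91 140
  5   1   6  20  50 105 196 336
  6   1   7  27  77 182 378 714

30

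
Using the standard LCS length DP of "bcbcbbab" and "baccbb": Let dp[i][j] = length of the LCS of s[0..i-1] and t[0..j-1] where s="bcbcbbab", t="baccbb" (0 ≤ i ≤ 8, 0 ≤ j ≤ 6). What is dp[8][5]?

   ''  b  a  c  c  b  b
''  0  0  0  0  0  0  0
 b  0  1  1  1  1  1  1
 c  0  1  1  2  2  2  2
 b  0  1  1  2  2  3  3
 c  0  1  1  2  3  3  3
 b  0  1  1  2  3  4  4
 b  0  1  1  2  3  4  5
 a  0  1  2  2  3  4  5
 b  0  1  2  2  3  4  5

4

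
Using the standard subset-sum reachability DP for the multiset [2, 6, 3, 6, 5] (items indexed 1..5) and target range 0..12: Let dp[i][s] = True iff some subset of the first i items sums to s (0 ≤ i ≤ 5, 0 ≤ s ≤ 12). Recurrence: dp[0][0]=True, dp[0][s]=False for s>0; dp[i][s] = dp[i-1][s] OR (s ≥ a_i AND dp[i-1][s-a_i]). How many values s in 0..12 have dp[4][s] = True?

9

i\s   0   1   2   3   4   5   6   7   8   9  10  11  12
  0   T   F   F   F   F   F   F   F   F   F   F   F   F
  1   T   F   T   F   F   F   F   F   F   F   F   F   F
  2   T   F   T   F   F   F   T   F   T   F   F   F   F
  3   T   F   T   T   F   T   T   F   T   T   F   T   F
  4   T   F   T   T   F   T   T   F   T   T   F   T   T
  5   T   F   T   T   F   T   T   T   T   T   T   T   T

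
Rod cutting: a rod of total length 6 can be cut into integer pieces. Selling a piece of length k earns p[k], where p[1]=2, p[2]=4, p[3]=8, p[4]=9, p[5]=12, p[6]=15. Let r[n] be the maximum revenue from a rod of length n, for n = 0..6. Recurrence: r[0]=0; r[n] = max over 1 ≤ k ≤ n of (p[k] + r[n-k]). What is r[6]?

   n    0    1    2    3    4    5    6
r[n]    0    2    4    8   10   12   16

16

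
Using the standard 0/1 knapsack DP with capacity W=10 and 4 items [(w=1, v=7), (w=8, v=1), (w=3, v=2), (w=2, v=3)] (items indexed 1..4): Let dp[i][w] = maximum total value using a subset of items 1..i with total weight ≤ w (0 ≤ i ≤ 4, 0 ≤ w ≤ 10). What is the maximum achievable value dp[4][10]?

12

i\w   0   1   2   3   4   5   6   7   8   9  10
  0   0   0   0   0   0   0   0   0   0   0   0
  1   0   7   7   7   7   7   7   7   7   7   7
  2   0   7   7   7   7   7   7   7   7   8   8
  3   0   7   7   7   9   9   9   9   9   9   9
  4   0   7   7  10  10  10  12  12  12  12  12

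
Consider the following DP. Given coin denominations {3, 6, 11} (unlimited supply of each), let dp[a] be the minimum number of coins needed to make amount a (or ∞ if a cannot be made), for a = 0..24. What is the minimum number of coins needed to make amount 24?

 a  0  1  2  3  4  5  6  7  8  9 10 11 12 13 14 15 16 17 18 19 20 21 22 23 24
dp  0  -  -  1  -  -  1  -  -  2  -  1  2  -  2  3  -  2  3  -  3  4  2  3  4
(- denotes ∞ / unreachable)

4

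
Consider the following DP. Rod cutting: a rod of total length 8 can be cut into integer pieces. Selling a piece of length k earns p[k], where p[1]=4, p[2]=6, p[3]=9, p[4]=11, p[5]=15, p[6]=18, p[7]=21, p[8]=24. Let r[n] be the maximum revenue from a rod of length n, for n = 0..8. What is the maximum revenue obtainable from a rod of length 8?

   n    0    1    2    3    4    5    6    7    8
r[n]    0    4    8   12   16   20   24   28   32

32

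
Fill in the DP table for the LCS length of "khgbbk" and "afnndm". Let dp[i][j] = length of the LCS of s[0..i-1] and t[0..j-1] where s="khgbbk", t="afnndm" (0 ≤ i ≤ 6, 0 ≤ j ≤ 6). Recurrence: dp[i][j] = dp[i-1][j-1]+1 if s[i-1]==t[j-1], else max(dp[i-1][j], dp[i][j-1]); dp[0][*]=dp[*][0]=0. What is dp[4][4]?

0

   ''  a  f  n  n  d  m
''  0  0  0  0  0  0  0
 k  0  0  0  0  0  0  0
 h  0  0  0  0  0  0  0
 g  0  0  0  0  0  0  0
 b  0  0  0  0  0  0  0
 b  0  0  0  0  0  0  0
 k  0  0  0  0  0  0  0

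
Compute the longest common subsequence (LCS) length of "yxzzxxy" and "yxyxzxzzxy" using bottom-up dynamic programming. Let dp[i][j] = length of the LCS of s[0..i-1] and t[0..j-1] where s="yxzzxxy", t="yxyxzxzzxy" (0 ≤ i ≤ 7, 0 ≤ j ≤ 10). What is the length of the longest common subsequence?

   ''  y  x  y  x  z  x  z  z  x  y
''  0  0  0  0  0  0  0  0  0  0  0
 y  0  1  1  1  1  1  1  1  1  1  1
 x  0  1  2  2  2  2  2  2  2  2  2
 z  0  1  2  2  2  3  3  3  3  3  3
 z  0  1  2  2  2  3  3  4  4  4  4
 x  0  1  2  2  3  3  4  4  4  5  5
 x  0  1  2  2  3  3  4  4  4  5  5
 y  0  1  2  3  3  3  4  4  4  5  6

6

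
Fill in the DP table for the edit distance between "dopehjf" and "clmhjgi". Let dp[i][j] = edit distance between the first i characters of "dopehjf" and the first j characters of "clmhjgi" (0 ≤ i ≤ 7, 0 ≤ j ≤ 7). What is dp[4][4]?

4

   ''  c  l  m  h  j  g  i
''  0  1  2  3  4  5  6  7
 d  1  1  2  3  4  5  6  7
 o  2  2  2  3  4  5  6  7
 p  3  3  3  3  4  5  6  7
 e  4  4  4  4  4  5  6  7
 h  5  5  5  5  4  5  6  7
 j  6  6  6  6  5  4  5  6
 f  7  7  7  7  6  5  5  6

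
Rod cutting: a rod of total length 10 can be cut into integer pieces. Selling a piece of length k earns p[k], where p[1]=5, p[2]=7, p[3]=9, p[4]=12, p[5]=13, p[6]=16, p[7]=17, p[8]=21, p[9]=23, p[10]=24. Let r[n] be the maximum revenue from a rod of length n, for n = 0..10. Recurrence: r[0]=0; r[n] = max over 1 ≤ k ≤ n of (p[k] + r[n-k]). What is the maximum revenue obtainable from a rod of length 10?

   n    0    1    2    3    4    5    6    7    8    9   10
r[n]    0    5   10   15   20   25   30   35   40   45   50

50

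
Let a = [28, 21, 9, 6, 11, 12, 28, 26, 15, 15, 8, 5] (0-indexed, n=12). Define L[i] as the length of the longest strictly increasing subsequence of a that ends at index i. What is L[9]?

4

   i    0    1    2    3    4    5    6    7    8    9   10   11
a[i]   28   21    9    6   11   12   28   26   15   15    8    5
L[i]    1    1    1    1    2    3    4    4    4    4    2    1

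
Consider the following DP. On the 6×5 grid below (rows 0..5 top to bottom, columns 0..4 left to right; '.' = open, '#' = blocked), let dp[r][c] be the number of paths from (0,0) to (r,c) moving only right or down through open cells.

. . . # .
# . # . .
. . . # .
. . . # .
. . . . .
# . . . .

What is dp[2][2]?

1

r\c   0   1   2   3   4
  0   1   1   1   0   0
  1   0   1   0   0   0
  2   0   1   1   0   0
  3   0   1   2   0   0
  4   0   1   3   3   3
  5   0   1   4   7  10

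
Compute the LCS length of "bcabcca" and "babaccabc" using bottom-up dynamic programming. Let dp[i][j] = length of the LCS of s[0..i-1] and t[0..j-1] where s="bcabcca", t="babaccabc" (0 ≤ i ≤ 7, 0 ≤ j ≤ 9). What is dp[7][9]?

   ''  b  a  b  a  c  c  a  b  c
''  0  0  0  0  0  0  0  0  0  0
 b  0  1  1  1  1  1  1  1  1  1
 c  0  1  1  1  1  2  2  2  2  2
 a  0  1  2  2  2  2  2  3  3  3
 b  0  1  2  3  3  3  3  3  4  4
 c  0  1  2  3  3  4  4  4  4  5
 c  0  1  2  3  3  4  5  5  5  5
 a  0  1  2  3  4  4  5  6  6  6

6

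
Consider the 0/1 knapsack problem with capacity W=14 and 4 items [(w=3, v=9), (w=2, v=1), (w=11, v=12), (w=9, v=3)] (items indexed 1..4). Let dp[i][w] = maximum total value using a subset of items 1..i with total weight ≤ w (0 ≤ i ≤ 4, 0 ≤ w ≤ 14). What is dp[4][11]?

i\w   0   1   2   3   4   5   6   7   8   9  10  11  12  13  14
  0   0   0   0   0   0   0   0   0   0   0   0   0   0   0   0
  1   0   0   0   9   9   9   9   9   9   9   9   9   9   9   9
  2   0   0   1   9   9  10  10  10  10  10  10  10  10  10  10
  3   0   0   1   9   9  10  10  10  10  10  10  12  12  13  21
  4   0   0   1   9   9  10  10  10  10  10  10  12  12  13  21

12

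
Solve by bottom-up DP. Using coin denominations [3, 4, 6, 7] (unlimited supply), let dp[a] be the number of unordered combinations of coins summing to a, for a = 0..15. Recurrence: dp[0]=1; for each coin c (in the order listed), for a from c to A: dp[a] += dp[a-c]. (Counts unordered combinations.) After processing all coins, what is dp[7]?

2

after  coin     0     1     2     3     4     5     6     7     8     9    10    11    12    13    14    15
          3     1     0     0     1     0     0     1     0     0     1     0     0     1     0     0     1
          4     1     0     0     1     1     0     1     1     1     1     1     1     2     1     1     2
          6     1     0     0     1     1     0     2     1     1     2     2     1     4     2     2     4
          7     1     0     0     1     1     0     2     2     1     2     3     2     4     4     4     5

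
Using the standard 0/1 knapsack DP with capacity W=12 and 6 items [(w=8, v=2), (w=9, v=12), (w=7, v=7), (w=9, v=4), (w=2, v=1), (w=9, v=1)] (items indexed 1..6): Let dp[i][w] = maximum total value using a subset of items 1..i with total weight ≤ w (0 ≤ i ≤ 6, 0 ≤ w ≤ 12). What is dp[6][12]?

13

i\w   0   1   2   3   4   5   6   7   8   9  10  11  12
  0   0   0   0   0   0   0   0   0   0   0   0   0   0
  1   0   0   0   0   0   0   0   0   2   2   2   2   2
  2   0   0   0   0   0   0   0   0   2  12  12  12  12
  3   0   0   0   0   0   0   0   7   7  12  12  12  12
  4   0   0   0   0   0   0   0   7   7  12  12  12  12
  5   0   0   1   1   1   1   1   7   7  12  12  13  13
  6   0   0   1   1   1   1   1   7   7  12  12  13  13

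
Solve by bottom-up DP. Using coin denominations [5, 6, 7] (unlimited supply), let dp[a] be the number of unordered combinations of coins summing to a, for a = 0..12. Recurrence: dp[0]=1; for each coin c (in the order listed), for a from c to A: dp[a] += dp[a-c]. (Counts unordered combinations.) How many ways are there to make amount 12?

after  coin     0     1     2     3     4     5     6     7     8     9    10    11    12
          5     1     0     0     0     0     1     0     0     0     0     1     0     0
          6     1     0     0     0     0     1     1     0     0     0     1     1     1
          7     1     0     0     0     0     1     1     1     0     0     1     1     2

2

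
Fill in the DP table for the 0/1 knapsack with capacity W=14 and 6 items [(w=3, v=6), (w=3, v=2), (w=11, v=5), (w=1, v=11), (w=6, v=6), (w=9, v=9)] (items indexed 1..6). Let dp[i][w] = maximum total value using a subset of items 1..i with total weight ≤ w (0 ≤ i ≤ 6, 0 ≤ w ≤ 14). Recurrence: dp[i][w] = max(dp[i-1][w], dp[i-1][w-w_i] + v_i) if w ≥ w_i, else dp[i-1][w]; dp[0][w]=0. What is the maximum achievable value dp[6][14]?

i\w   0   1   2   3   4   5   6   7   8   9  10  11  12  13  14
  0   0   0   0   0   0   0   0   0   0   0   0   0   0   0   0
  1   0   0   0   6   6   6   6   6   6   6   6   6   6   6   6
  2   0   0   0   6   6   6   8   8   8   8   8   8   8   8   8
  3   0   0   0   6   6   6   8   8   8   8   8   8   8   8  11
  4   0  11  11  11  17  17  17  19  19  19  19  19  19  19  19
  5   0  11  11  11  17  17  17  19  19  19  23  23  23  25  25
  6   0  11  11  11  17  17  17  19  19  19  23  23  23  26  26

26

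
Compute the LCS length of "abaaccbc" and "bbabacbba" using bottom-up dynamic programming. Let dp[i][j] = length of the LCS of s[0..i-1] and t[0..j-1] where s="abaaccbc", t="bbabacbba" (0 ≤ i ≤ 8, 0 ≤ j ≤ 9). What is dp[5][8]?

   ''  b  b  a  b  a  c  b  b  a
''  0  0  0  0  0  0  0  0  0  0
 a  0  0  0  1  1  1  1  1  1  1
 b  0  1  1  1  2  2  2  2  2  2
 a  0  1  1  2  2  3  3  3  3  3
 a  0  1  1  2  2  3  3  3  3  4
 c  0  1  1  2  2  3  4  4  4  4
 c  0  1  1  2  2  3  4  4  4  4
 b  0  1  2  2  3  3  4  5  5  5
 c  0  1  2  2  3  3  4  5  5  5

4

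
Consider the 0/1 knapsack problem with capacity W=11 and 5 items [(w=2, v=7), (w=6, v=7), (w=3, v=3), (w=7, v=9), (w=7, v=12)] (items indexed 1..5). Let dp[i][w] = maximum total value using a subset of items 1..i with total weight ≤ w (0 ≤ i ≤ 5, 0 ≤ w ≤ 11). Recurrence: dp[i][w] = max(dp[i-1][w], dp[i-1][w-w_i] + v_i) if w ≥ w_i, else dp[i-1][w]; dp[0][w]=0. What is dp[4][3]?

7

i\w   0   1   2   3   4   5   6   7   8   9  10  11
  0   0   0   0   0   0   0   0   0   0   0   0   0
  1   0   0   7   7   7   7   7   7   7   7   7   7
  2   0   0   7   7   7   7   7   7  14  14  14  14
  3   0   0   7   7   7  10  10  10  14  14  14  17
  4   0   0   7   7   7  10  10  10  14  16  16  17
  5   0   0   7   7   7  10  10  12  14  19  19  19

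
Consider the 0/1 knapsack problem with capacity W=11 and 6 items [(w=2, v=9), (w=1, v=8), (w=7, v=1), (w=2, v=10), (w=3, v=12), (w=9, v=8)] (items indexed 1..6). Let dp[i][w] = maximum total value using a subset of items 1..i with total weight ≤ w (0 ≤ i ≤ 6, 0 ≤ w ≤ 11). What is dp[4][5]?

27

i\w   0   1   2   3   4   5   6   7   8   9  10  11
  0   0   0   0   0   0   0   0   0   0   0   0   0
  1   0   0   9   9   9   9   9   9   9   9   9   9
  2   0   8   9  17  17  17  17  17  17  17  17  17
  3   0   8   9  17  17  17  17  17  17  17  18  18
  4   0   8  10  18  19  27  27  27  27  27  27  27
  5   0   8  10  18  20  27  30  31  39  39  39  39
  6   0   8  10  18  20  27  30  31  39  39  39  39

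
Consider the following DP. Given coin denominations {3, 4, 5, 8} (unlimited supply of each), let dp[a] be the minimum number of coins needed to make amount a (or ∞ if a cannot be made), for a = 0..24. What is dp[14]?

3

 a  0  1  2  3  4  5  6  7  8  9 10 11 12 13 14 15 16 17 18 19 20 21 22 23 24
dp  0  -  -  1  1  1  2  2  1  2  2  2  2  2  3  3  2  3  3  3  3  3  4  4  3
(- denotes ∞ / unreachable)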